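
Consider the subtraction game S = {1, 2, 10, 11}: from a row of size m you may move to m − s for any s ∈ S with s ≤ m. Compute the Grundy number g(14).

Grundy values for subtraction set {1, 2, 10, 11}:
k:     0  1  2  3  4  5  6  7  8  9 10 11 12 13 14
g(k):  0  1  2  0  1  2  0  1  2  0  1  2  0  1  2
So g(14) = 2.

2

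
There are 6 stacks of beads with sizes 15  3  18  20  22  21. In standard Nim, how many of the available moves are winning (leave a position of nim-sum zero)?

Compute the nim-sum pairwise:
15 ⊕ 3 = 12
12 ⊕ 18 = 30
30 ⊕ 20 = 10
10 ⊕ 22 = 28
28 ⊕ 21 = 9
The overall nim-sum is X = 9. A stack of size p has a winning move iff p XOR X < p (reduce it to p XOR X).
  15: 15 XOR 9 = 6 < 15 — winning move (to 6).
  3: 3 XOR 9 = 10 ≥ 3 — no move.
  18: 18 XOR 9 = 27 ≥ 18 — no move.
  20: 20 XOR 9 = 29 ≥ 20 — no move.
  22: 22 XOR 9 = 31 ≥ 22 — no move.
  21: 21 XOR 9 = 28 ≥ 21 — no move.
That gives 1 winning move.

1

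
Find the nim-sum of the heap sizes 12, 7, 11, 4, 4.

Compute the nim-sum pairwise:
12 ^ 7 = 11
11 ^ 11 = 0
0 ^ 4 = 4
4 ^ 4 = 0

0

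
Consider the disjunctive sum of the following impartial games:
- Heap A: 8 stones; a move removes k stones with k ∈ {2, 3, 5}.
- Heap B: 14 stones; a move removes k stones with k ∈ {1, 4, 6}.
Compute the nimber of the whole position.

Grundy values for heap A (subtraction set {2, 3, 5}):
k:     0  1  2  3  4  5  6  7  8
g(k):  0  0  1  1  2  2  3  0  0
So g(8) = 0.
Build the Grundy sequence for heap B with g(k) = mex{g(k−s) : s ∈ {1, 4, 6}, s ≤ k}:
k:     0  1  2  3  4  5  6  7  8  9 10 11 12 13 14
g(k):  0  1  0  1  2  0  1  0  1  2  0  1  0  1  2
So g(14) = 2.
By the Sprague-Grundy theorem, the Grundy value of a sum of independent games is the XOR of the component values.
Combined value = 0 XOR 2 = 2.

2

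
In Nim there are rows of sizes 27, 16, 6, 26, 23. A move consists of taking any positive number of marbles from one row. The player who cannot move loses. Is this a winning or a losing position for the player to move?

Losing position

Compute the nim-sum pairwise:
27 XOR 16 = 11
11 XOR 6 = 13
13 XOR 26 = 23
23 XOR 23 = 0
The nim-sum is 0, so this is a P-position: the player to move is in a losing position under optimal play.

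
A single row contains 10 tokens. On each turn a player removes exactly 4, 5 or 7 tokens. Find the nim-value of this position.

2

Build the Grundy sequence with g(k) = mex{g(k−s) : s ∈ {4, 5, 7}, s ≤ k}:
g(0) = mex{} = 0
g(1) = mex{} = 0
g(2) = mex{} = 0
g(3) = mex{} = 0
g(4) = mex{0} = 1
g(5) = mex{0} = 1
g(6) = mex{0} = 1
g(7) = mex{0} = 1
g(8) = mex{0,1} = 2
g(9) = mex{0,1} = 2
g(10) = mex{0,1} = 2
So g(10) = 2.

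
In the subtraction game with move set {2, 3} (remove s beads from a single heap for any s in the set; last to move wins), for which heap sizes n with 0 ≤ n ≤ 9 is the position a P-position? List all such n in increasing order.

0, 1, 5, 6

Compute g(0), g(1), … for moves {2, 3}:
k:     0  1  2  3  4  5  6  7  8  9
g(k):  0  0  1  1  2  0  0  1  1  2
The P-positions (g = 0) in 0..9 are 0, 1, 5, 6.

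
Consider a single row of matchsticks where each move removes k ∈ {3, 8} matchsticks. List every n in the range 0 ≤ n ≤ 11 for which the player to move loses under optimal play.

0, 1, 2, 6, 7, 11

Compute g(0), g(1), … for moves {3, 8}:
k:     0  1  2  3  4  5  6  7  8  9 10 11
g(k):  0  0  0  1  1  1  0  0  2  1  1  0
The P-positions (g = 0) in 0..11 are 0, 1, 2, 6, 7, 11.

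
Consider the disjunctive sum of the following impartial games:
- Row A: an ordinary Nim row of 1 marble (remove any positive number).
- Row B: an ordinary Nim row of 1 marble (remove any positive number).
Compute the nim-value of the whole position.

0

Row A is a plain Nim row of size 1, so its Grundy value is 1.
Row B is a plain Nim row of size 1, so its Grundy value is 1.
By the Sprague-Grundy theorem, the Grundy value of a sum of independent games is the XOR of the component values.
Combined value = 1 XOR 1 = 0.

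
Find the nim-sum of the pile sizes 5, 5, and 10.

10

Write each in binary and XOR column by column:
  0101  (5)
  0101  (5)
  1010  (10)
  ----
  1010  (10)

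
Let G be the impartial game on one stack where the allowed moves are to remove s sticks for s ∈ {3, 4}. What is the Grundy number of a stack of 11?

1

Build the Grundy sequence with g(k) = mex{g(k−s) : s ∈ {3, 4}, s ≤ k}:
g(0) = mex{} = 0
g(1) = mex{} = 0
g(2) = mex{} = 0
g(3) = mex{0} = 1
g(4) = mex{0} = 1
g(5) = mex{0} = 1
g(6) = mex{0,1} = 2
g(7) = mex{1} = 0
g(8) = mex{1} = 0
g(9) = mex{1,2} = 0
g(10) = mex{0,2} = 1
g(11) = mex{0} = 1
So g(11) = 1.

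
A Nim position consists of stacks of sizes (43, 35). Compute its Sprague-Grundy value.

8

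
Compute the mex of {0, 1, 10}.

2

The values 0, 1 are all present; 2 is the first non-negative integer missing from the set.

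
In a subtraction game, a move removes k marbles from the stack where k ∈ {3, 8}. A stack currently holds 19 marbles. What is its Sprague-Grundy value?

Grundy values for subtraction set {3, 8}:
k:     0  1  2  3  4  5  6  7  8  9 10 11 12 13 14 15 16 17 18 19
g(k):  0  0  0  1  1  1  0  0  2  1  1  0  0  0  1  1  1  0  0  2
So g(19) = 2.

2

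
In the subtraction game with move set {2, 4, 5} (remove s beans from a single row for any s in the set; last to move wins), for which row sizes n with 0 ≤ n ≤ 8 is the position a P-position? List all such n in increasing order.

Build the Grundy sequence with g(k) = mex{g(k−s) : s ∈ {2, 4, 5}, s ≤ k}:
g(0) = mex{} = 0
g(1) = mex{} = 0
g(2) = mex{0} = 1
g(3) = mex{0} = 1
g(4) = mex{0,1} = 2
g(5) = mex{0,1} = 2
g(6) = mex{0,1,2} = 3
g(7) = mex{1,2} = 0
g(8) = mex{1,2,3} = 0
The P-positions (g = 0) in 0..8 are 0, 1, 7, 8.

0, 1, 7, 8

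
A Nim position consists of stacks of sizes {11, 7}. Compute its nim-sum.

12

Nim-sum: 11 XOR 7 = 12.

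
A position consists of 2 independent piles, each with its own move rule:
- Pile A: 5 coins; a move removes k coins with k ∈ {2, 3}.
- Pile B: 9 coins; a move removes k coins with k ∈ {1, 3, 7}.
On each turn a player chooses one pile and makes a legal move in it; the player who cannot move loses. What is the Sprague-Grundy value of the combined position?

Grundy values for pile A (subtraction set {2, 3}):
g(0) = mex{} = 0
g(1) = mex{} = 0
g(2) = mex{0} = 1
g(3) = mex{0} = 1
g(4) = mex{0,1} = 2
g(5) = mex{1} = 0
So g(5) = 0.
Grundy values for pile B (subtraction set {1, 3, 7}):
g(0) = mex{} = 0
g(1) = mex{0} = 1
g(2) = mex{1} = 0
g(3) = mex{0} = 1
g(4) = mex{1} = 0
g(5) = mex{0} = 1
g(6) = mex{1} = 0
g(7) = mex{0} = 1
g(8) = mex{1} = 0
g(9) = mex{0} = 1
So g(9) = 1.
By the Sprague-Grundy theorem, the Grundy value of a sum of independent games is the XOR of the component values.
Combined value = 0 XOR 1 = 1.

1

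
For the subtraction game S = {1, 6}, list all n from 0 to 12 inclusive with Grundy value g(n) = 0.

0, 2, 4, 7, 9, 11

Grundy values for subtraction set {1, 6}:
k:     0  1  2  3  4  5  6  7  8  9 10 11 12
g(k):  0  1  0  1  0  1  2  0  1  0  1  0  1
The P-positions (g = 0) in 0..12 are 0, 2, 4, 7, 9, 11.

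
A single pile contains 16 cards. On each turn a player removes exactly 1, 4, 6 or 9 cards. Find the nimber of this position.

Compute g(0), g(1), … for moves {1, 4, 6, 9}:
k:     0  1  2  3  4  5  6  7  8  9 10 11 12 13 14 15 16
g(k):  0  1  0  1  2  0  1  0  1  2  0  1  0  1  2  0  1
So g(16) = 1.

1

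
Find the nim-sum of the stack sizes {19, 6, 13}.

24

Compute the nim-sum pairwise:
19 XOR 6 = 21
21 XOR 13 = 24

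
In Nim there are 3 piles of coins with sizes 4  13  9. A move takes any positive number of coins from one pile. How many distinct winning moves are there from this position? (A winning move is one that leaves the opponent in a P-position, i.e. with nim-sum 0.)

0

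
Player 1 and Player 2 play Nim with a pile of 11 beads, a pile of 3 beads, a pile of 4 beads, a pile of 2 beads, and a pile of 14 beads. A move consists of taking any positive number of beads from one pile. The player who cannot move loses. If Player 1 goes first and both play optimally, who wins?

Player 2 wins

Nim-sum: 11 ^ 3 ^ 4 ^ 2 ^ 14 = 0.
The nim-sum is 0, so this is a P-position: the player to move is in a losing position under optimal play; Player 1 is about to move from it and so loses — Player 2 wins.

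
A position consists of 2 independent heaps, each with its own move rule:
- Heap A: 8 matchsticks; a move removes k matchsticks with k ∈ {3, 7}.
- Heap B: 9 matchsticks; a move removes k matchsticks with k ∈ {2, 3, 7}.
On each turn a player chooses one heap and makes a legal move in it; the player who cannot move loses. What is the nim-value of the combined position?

Grundy values for heap A (subtraction set {3, 7}):
g(0) = mex{} = 0
g(1) = mex{} = 0
g(2) = mex{} = 0
g(3) = mex{0} = 1
g(4) = mex{0} = 1
g(5) = mex{0} = 1
g(6) = mex{1} = 0
g(7) = mex{0,1} = 2
g(8) = mex{0,1} = 2
So g(8) = 2.
Grundy values for heap B (subtraction set {2, 3, 7}):
g(0) = mex{} = 0
g(1) = mex{} = 0
g(2) = mex{0} = 1
g(3) = mex{0} = 1
g(4) = mex{0,1} = 2
g(5) = mex{1} = 0
g(6) = mex{1,2} = 0
g(7) = mex{0,2} = 1
g(8) = mex{0} = 1
g(9) = mex{0,1} = 2
So g(9) = 2.
The value of a disjunctive sum is the nim-sum of the parts.
Combined value = 2 XOR 2 = 0.

0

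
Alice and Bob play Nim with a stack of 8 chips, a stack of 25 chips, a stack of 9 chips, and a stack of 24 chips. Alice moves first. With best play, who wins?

Compute the nim-sum pairwise:
8 ^ 25 = 17
17 ^ 9 = 24
24 ^ 24 = 0
The nim-sum is 0, so this is a P-position: the player to move is in a losing position under optimal play; Alice is about to move from it and so loses — Bob wins.

Bob wins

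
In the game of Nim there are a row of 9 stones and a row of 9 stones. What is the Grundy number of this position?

0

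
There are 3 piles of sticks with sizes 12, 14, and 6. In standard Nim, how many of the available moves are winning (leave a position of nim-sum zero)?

Compute the nim-sum pairwise:
12 ⊕ 14 = 2
2 ⊕ 6 = 4
The overall nim-sum is X = 4. A pile of size p has a winning move iff p XOR X < p (reduce it to p XOR X).
  12: 12 XOR 4 = 8 < 12 — winning move (to 8).
  14: 14 XOR 4 = 10 < 14 — winning move (to 10).
  6: 6 XOR 4 = 2 < 6 — winning move (to 2).
That gives 3 winning moves.

3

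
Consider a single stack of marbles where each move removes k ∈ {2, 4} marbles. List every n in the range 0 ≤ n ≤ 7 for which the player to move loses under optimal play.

0, 1, 6, 7

Compute g(0), g(1), … for moves {2, 4}:
g(0) = mex{} = 0
g(1) = mex{} = 0
g(2) = mex{0} = 1
g(3) = mex{0} = 1
g(4) = mex{0,1} = 2
g(5) = mex{0,1} = 2
g(6) = mex{1,2} = 0
g(7) = mex{1,2} = 0
The P-positions (g = 0) in 0..7 are 0, 1, 6, 7.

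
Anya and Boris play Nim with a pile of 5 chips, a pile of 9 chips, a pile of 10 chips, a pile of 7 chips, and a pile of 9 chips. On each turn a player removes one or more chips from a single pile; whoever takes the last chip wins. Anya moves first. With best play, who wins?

Anya wins

Compute the nim-sum pairwise:
5 ⊕ 9 = 12
12 ⊕ 10 = 6
6 ⊕ 7 = 1
1 ⊕ 9 = 8
The nim-sum is 8 ≠ 0, so this is an N-position: the player to move can win; Anya has a winning move.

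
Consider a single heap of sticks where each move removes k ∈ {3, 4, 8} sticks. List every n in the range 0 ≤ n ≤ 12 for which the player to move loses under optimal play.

0, 1, 2, 7, 12

Compute g(0), g(1), … for moves {3, 4, 8}:
g(0) = mex{} = 0
g(1) = mex{} = 0
g(2) = mex{} = 0
g(3) = mex{0} = 1
g(4) = mex{0} = 1
g(5) = mex{0} = 1
g(6) = mex{0,1} = 2
g(7) = mex{1} = 0
g(8) = mex{0,1} = 2
g(9) = mex{0,1,2} = 3
g(10) = mex{0,2} = 1
g(11) = mex{0,1,2} = 3
g(12) = mex{1,2,3} = 0
The P-positions (g = 0) in 0..12 are 0, 1, 2, 7, 12.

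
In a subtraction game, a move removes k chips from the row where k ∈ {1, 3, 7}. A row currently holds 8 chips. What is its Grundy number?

0

Build the Grundy sequence with g(k) = mex{g(k−s) : s ∈ {1, 3, 7}, s ≤ k}:
k:     0  1  2  3  4  5  6  7  8
g(k):  0  1  0  1  0  1  0  1  0
So g(8) = 0.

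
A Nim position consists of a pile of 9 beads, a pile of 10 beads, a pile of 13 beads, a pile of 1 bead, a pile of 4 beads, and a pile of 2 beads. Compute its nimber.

9

Compute the nim-sum pairwise:
9 XOR 10 = 3
3 XOR 13 = 14
14 XOR 1 = 15
15 XOR 4 = 11
11 XOR 2 = 9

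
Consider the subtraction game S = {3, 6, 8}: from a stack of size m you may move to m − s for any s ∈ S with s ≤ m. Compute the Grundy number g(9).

3

Grundy values for subtraction set {3, 6, 8}:
g(0) = mex{} = 0
g(1) = mex{} = 0
g(2) = mex{} = 0
g(3) = mex{0} = 1
g(4) = mex{0} = 1
g(5) = mex{0} = 1
g(6) = mex{0,1} = 2
g(7) = mex{0,1} = 2
g(8) = mex{0,1} = 2
g(9) = mex{0,1,2} = 3
So g(9) = 3.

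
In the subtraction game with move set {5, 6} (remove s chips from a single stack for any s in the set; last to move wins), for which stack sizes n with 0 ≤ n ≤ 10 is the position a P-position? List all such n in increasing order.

0, 1, 2, 3, 4

Grundy values for subtraction set {5, 6}:
k:     0  1  2  3  4  5  6  7  8  9 10
g(k):  0  0  0  0  0  1  1  1  1  1  2
The P-positions (g = 0) in 0..10 are 0, 1, 2, 3, 4.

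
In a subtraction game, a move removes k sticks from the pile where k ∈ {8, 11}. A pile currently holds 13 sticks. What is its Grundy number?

Build the Grundy sequence with g(k) = mex{g(k−s) : s ∈ {8, 11}, s ≤ k}:
k:     0  1  2  3  4  5  6  7  8  9 10 11 12 13
g(k):  0  0  0  0  0  0  0  0  1  1  1  1  1  1
So g(13) = 1.

1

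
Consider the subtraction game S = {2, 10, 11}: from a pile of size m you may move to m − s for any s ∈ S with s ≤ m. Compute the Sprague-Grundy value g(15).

1

Compute g(0), g(1), … for moves {2, 10, 11}:
k:     0  1  2  3  4  5  6  7  8  9 10 11 12 13 14 15
g(k):  0  0  1  1  0  0  1  1  0  0  1  1  2  0  3  1
So g(15) = 1.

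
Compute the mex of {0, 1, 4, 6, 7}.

The values 0, 1 are all present; 2 is the first non-negative integer missing from the set.

2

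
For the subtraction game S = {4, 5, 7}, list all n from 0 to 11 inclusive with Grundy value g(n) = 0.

Compute g(0), g(1), … for moves {4, 5, 7}:
g(0) = mex{} = 0
g(1) = mex{} = 0
g(2) = mex{} = 0
g(3) = mex{} = 0
g(4) = mex{0} = 1
g(5) = mex{0} = 1
g(6) = mex{0} = 1
g(7) = mex{0} = 1
g(8) = mex{0,1} = 2
g(9) = mex{0,1} = 2
g(10) = mex{0,1} = 2
g(11) = mex{1} = 0
The P-positions (g = 0) in 0..11 are 0, 1, 2, 3, 11.

0, 1, 2, 3, 11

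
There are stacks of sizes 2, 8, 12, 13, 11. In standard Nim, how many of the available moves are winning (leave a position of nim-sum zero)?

Compute the nim-sum pairwise:
2 XOR 8 = 10
10 XOR 12 = 6
6 XOR 13 = 11
11 XOR 11 = 0
The nim-sum is already 0, so every move leaves a nonzero nim-sum — there are no winning moves.

0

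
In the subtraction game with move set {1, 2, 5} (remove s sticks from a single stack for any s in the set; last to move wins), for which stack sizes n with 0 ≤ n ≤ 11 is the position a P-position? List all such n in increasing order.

0, 3, 6, 9

Build the Grundy sequence with g(k) = mex{g(k−s) : s ∈ {1, 2, 5}, s ≤ k}:
g(0) = mex{} = 0
g(1) = mex{0} = 1
g(2) = mex{0,1} = 2
g(3) = mex{1,2} = 0
g(4) = mex{0,2} = 1
g(5) = mex{0,1} = 2
g(6) = mex{1,2} = 0
g(7) = mex{0,2} = 1
g(8) = mex{0,1} = 2
g(9) = mex{1,2} = 0
g(10) = mex{0,2} = 1
g(11) = mex{0,1} = 2
The P-positions (g = 0) in 0..11 are 0, 3, 6, 9.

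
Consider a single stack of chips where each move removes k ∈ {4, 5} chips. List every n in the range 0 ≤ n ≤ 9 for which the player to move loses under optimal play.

0, 1, 2, 3, 9

Build the Grundy sequence with g(k) = mex{g(k−s) : s ∈ {4, 5}, s ≤ k}:
g(0) = mex{} = 0
g(1) = mex{} = 0
g(2) = mex{} = 0
g(3) = mex{} = 0
g(4) = mex{0} = 1
g(5) = mex{0} = 1
g(6) = mex{0} = 1
g(7) = mex{0} = 1
g(8) = mex{0,1} = 2
g(9) = mex{1} = 0
The P-positions (g = 0) in 0..9 are 0, 1, 2, 3, 9.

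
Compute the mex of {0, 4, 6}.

0 is in the set but 1 is not, so the mex is 1.

1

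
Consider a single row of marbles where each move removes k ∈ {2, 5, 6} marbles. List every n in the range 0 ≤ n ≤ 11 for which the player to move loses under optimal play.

0, 1, 4, 8, 11

Build the Grundy sequence with g(k) = mex{g(k−s) : s ∈ {2, 5, 6}, s ≤ k}:
g(0) = mex{} = 0
g(1) = mex{} = 0
g(2) = mex{0} = 1
g(3) = mex{0} = 1
g(4) = mex{1} = 0
g(5) = mex{0,1} = 2
g(6) = mex{0} = 1
g(7) = mex{0,1,2} = 3
g(8) = mex{1} = 0
g(9) = mex{0,1,3} = 2
g(10) = mex{0,2} = 1
g(11) = mex{1,2} = 0
The P-positions (g = 0) in 0..11 are 0, 1, 4, 8, 11.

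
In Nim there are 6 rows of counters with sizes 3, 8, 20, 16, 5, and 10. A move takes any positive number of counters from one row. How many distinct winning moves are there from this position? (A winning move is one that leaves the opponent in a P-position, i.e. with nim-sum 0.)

0

Compute the nim-sum pairwise:
3 ⊕ 8 = 11
11 ⊕ 20 = 31
31 ⊕ 16 = 15
15 ⊕ 5 = 10
10 ⊕ 10 = 0
The nim-sum is already 0, so every move leaves a nonzero nim-sum — there are no winning moves.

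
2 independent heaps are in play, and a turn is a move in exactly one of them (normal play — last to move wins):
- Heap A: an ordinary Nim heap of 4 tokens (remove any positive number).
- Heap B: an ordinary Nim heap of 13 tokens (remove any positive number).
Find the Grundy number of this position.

Heap A is a plain Nim heap of size 4, so its Grundy value is 4.
Heap B is a plain Nim heap of size 13, so its Grundy value is 13.
By the Sprague-Grundy theorem, the Grundy value of a sum of independent games is the XOR of the component values.
Combined value = 4 XOR 13 = 9.

9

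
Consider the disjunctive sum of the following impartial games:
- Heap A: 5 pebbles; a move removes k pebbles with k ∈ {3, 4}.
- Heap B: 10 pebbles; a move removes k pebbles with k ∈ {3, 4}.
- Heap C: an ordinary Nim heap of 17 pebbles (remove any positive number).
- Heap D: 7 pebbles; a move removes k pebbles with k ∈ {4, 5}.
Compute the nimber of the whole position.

Grundy values for heap A (subtraction set {3, 4}):
g(0) = mex{} = 0
g(1) = mex{} = 0
g(2) = mex{} = 0
g(3) = mex{0} = 1
g(4) = mex{0} = 1
g(5) = mex{0} = 1
So g(5) = 1.
Grundy values for heap B (subtraction set {3, 4}):
g(0) = mex{} = 0
g(1) = mex{} = 0
g(2) = mex{} = 0
g(3) = mex{0} = 1
g(4) = mex{0} = 1
g(5) = mex{0} = 1
g(6) = mex{0,1} = 2
g(7) = mex{1} = 0
g(8) = mex{1} = 0
g(9) = mex{1,2} = 0
g(10) = mex{0,2} = 1
So g(10) = 1.
Heap C is a plain Nim heap of size 17, so its Grundy value is 17.
For heap D, compute g(0), g(1), … with moves {4, 5}:
k:     0  1  2  3  4  5  6  7
g(k):  0  0  0  0  1  1  1  1
So g(7) = 1.
The value of a disjunctive sum is the nim-sum of the parts.
Combined value = 1 XOR 1 XOR 17 XOR 1 = 16.

16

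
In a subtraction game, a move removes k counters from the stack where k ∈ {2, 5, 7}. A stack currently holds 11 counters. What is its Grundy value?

Grundy values for subtraction set {2, 5, 7}:
k:     0  1  2  3  4  5  6  7  8  9 10 11
g(k):  0  0  1  1  0  2  1  3  2  2  0  3
So g(11) = 3.

3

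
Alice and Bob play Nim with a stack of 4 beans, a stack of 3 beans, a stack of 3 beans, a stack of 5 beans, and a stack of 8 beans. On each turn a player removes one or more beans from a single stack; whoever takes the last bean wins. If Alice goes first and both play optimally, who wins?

Alice wins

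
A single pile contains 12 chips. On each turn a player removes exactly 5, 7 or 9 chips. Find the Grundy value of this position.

2

Grundy values for subtraction set {5, 7, 9}:
k:     0  1  2  3  4  5  6  7  8  9 10 11 12
g(k):  0  0  0  0  0  1  1  1  1  1  2  2  2
So g(12) = 2.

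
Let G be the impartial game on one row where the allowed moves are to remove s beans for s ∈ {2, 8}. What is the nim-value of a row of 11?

Compute g(0), g(1), … for moves {2, 8}:
g(0) = mex{} = 0
g(1) = mex{} = 0
g(2) = mex{0} = 1
g(3) = mex{0} = 1
g(4) = mex{1} = 0
g(5) = mex{1} = 0
g(6) = mex{0} = 1
g(7) = mex{0} = 1
g(8) = mex{0,1} = 2
g(9) = mex{0,1} = 2
g(10) = mex{1,2} = 0
g(11) = mex{1,2} = 0
So g(11) = 0.

0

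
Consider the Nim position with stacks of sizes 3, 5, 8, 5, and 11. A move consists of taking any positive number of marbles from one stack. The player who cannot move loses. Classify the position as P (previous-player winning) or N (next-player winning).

P-position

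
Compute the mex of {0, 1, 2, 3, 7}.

4

The values 0, 1, 2, 3 are all present; 4 is the first non-negative integer missing from the set.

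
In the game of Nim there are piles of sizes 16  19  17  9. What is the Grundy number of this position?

27

Nim-sum: 16 ⊕ 19 ⊕ 17 ⊕ 9 = 27.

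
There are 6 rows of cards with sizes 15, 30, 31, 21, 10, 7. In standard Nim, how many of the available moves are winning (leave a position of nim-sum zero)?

3

Compute the nim-sum pairwise:
15 XOR 30 = 17
17 XOR 31 = 14
14 XOR 21 = 27
27 XOR 10 = 17
17 XOR 7 = 22
The overall nim-sum is X = 22. A row of size p has a winning move iff p XOR X < p (reduce it to p XOR X).
  15: 15 XOR 22 = 25 ≥ 15 — no move.
  30: 30 XOR 22 = 8 < 30 — winning move (to 8).
  31: 31 XOR 22 = 9 < 31 — winning move (to 9).
  21: 21 XOR 22 = 3 < 21 — winning move (to 3).
  10: 10 XOR 22 = 28 ≥ 10 — no move.
  7: 7 XOR 22 = 17 ≥ 7 — no move.
That gives 3 winning moves.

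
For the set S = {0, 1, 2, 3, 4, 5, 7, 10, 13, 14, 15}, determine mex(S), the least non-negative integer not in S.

The values 0, 1, 2, 3, 4, 5 are all present; 6 is the first non-negative integer missing from the set.

6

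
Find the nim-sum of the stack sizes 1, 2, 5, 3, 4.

Nim-sum: 1 ^ 2 ^ 5 ^ 3 ^ 4 = 1.

1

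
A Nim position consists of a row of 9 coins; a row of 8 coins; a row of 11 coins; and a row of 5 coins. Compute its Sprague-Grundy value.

15

Nim-sum: 9 ⊕ 8 ⊕ 11 ⊕ 5 = 15.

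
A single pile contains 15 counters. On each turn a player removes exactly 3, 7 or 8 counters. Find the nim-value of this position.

1

Build the Grundy sequence with g(k) = mex{g(k−s) : s ∈ {3, 7, 8}, s ≤ k}:
k:     0  1  2  3  4  5  6  7  8  9 10 11 12 13 14 15
g(k):  0  0  0  1  1  1  0  2  2  1  3  0  0  2  1  1
So g(15) = 1.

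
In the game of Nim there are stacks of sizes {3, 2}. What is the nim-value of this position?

Nim-sum: 3 ⊕ 2 = 1.

1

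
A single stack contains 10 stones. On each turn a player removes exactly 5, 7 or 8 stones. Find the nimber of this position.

Compute g(0), g(1), … for moves {5, 7, 8}:
g(0) = mex{} = 0
g(1) = mex{} = 0
g(2) = mex{} = 0
g(3) = mex{} = 0
g(4) = mex{} = 0
g(5) = mex{0} = 1
g(6) = mex{0} = 1
g(7) = mex{0} = 1
g(8) = mex{0} = 1
g(9) = mex{0} = 1
g(10) = mex{0,1} = 2
So g(10) = 2.

2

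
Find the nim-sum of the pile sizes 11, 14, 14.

Nim-sum: 11 ^ 14 ^ 14 = 11.

11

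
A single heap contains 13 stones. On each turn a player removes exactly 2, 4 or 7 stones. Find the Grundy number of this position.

2

Build the Grundy sequence with g(k) = mex{g(k−s) : s ∈ {2, 4, 7}, s ≤ k}:
k:     0  1  2  3  4  5  6  7  8  9 10 11 12 13
g(k):  0  0  1  1  2  2  0  3  1  0  2  1  0  2
So g(13) = 2.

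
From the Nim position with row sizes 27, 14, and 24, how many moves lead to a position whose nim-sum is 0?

3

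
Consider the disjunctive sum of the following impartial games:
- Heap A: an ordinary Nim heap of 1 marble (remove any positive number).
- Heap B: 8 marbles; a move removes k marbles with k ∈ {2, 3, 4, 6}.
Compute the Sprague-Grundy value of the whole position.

Heap A is a plain Nim heap of size 1, so its Grundy value is 1.
Build the Grundy sequence for heap B with g(k) = mex{g(k−s) : s ∈ {2, 3, 4, 6}, s ≤ k}:
g(0) = mex{} = 0
g(1) = mex{} = 0
g(2) = mex{0} = 1
g(3) = mex{0} = 1
g(4) = mex{0,1} = 2
g(5) = mex{0,1} = 2
g(6) = mex{0,1,2} = 3
g(7) = mex{0,1,2} = 3
g(8) = mex{1,2,3} = 0
So g(8) = 0.
By the Sprague-Grundy theorem, the Grundy value of a sum of independent games is the XOR of the component values.
Combined value = 1 XOR 0 = 1.

1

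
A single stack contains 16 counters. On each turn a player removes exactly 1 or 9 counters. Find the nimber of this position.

0

Build the Grundy sequence with g(k) = mex{g(k−s) : s ∈ {1, 9}, s ≤ k}:
k:     0  1  2  3  4  5  6  7  8  9 10 11 12 13 14 15 16
g(k):  0  1  0  1  0  1  0  1  0  1  0  1  0  1  0  1  0
So g(16) = 0.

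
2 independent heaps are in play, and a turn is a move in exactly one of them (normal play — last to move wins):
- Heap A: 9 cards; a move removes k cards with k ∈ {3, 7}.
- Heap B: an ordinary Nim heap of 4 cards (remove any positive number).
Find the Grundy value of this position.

Grundy values for heap A (subtraction set {3, 7}):
g(0) = mex{} = 0
g(1) = mex{} = 0
g(2) = mex{} = 0
g(3) = mex{0} = 1
g(4) = mex{0} = 1
g(5) = mex{0} = 1
g(6) = mex{1} = 0
g(7) = mex{0,1} = 2
g(8) = mex{0,1} = 2
g(9) = mex{0} = 1
So g(9) = 1.
Heap B is a plain Nim heap of size 4, so its Grundy value is 4.
By the Sprague-Grundy theorem, the Grundy value of a sum of independent games is the XOR of the component values.
Combined value = 1 ⊕ 4 = 5.

5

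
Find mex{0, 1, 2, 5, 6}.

3

The values 0, 1, 2 are all present; 3 is the first non-negative integer missing from the set.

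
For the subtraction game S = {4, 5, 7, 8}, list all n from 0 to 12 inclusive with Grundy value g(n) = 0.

Build the Grundy sequence with g(k) = mex{g(k−s) : s ∈ {4, 5, 7, 8}, s ≤ k}:
k:     0  1  2  3  4  5  6  7  8  9 10 11 12
g(k):  0  0  0  0  1  1  1  1  2  2  2  2  0
The P-positions (g = 0) in 0..12 are 0, 1, 2, 3, 12.

0, 1, 2, 3, 12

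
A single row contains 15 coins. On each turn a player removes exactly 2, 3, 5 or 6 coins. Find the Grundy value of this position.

Compute g(0), g(1), … for moves {2, 3, 5, 6}:
k:     0  1  2  3  4  5  6  7  8  9 10 11 12 13 14 15
g(k):  0  0  1  1  2  2  3  3  0  0  1  1  2  2  3  3
So g(15) = 3.

3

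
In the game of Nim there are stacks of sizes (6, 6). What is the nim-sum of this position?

0

In binary:
  110  (6)
  110  (6)
  ---
  000  (0)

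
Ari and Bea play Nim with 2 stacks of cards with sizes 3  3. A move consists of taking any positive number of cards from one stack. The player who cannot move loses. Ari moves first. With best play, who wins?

Compute the nim-sum pairwise:
3 ⊕ 3 = 0
The nim-sum is 0, so this is a P-position: the player to move is in a losing position under optimal play; Ari is about to move from it and so loses — Bea wins.

Bea wins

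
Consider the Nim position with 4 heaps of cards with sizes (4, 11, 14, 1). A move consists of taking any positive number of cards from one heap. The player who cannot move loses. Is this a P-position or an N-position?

P-position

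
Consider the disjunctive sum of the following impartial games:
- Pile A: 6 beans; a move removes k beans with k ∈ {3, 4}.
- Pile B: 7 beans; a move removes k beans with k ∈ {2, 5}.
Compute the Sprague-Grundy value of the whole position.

2

For pile A, compute g(0), g(1), … with moves {3, 4}:
k:     0  1  2  3  4  5  6
g(k):  0  0  0  1  1  1  2
So g(6) = 2.
Grundy values for pile B (subtraction set {2, 5}):
g(0) = mex{} = 0
g(1) = mex{} = 0
g(2) = mex{0} = 1
g(3) = mex{0} = 1
g(4) = mex{1} = 0
g(5) = mex{0,1} = 2
g(6) = mex{0} = 1
g(7) = mex{1,2} = 0
So g(7) = 0.
By the Sprague-Grundy theorem, the Grundy value of a sum of independent games is the XOR of the component values.
Combined value = 2 ⊕ 0 = 2.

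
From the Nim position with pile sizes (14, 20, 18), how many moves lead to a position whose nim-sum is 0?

1

Nim-sum: 14 ⊕ 20 ⊕ 18 = 8.
The overall nim-sum is X = 8. A pile of size p has a winning move iff p XOR X < p (reduce it to p XOR X).
  14: 14 XOR 8 = 6 < 14 — winning move (to 6).
  20: 20 XOR 8 = 28 ≥ 20 — no move.
  18: 18 XOR 8 = 26 ≥ 18 — no move.
That gives 1 winning move.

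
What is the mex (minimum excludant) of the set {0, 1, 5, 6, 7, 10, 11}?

2

The values 0, 1 are all present; 2 is the first non-negative integer missing from the set.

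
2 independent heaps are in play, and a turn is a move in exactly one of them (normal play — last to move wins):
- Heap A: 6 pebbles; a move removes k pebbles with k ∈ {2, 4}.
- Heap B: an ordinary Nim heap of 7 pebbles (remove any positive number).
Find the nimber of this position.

Build the Grundy sequence for heap A with g(k) = mex{g(k−s) : s ∈ {2, 4}, s ≤ k}:
k:     0  1  2  3  4  5  6
g(k):  0  0  1  1  2  2  0
So g(6) = 0.
Heap B is a plain Nim heap of size 7, so its Grundy value is 7.
By the Sprague-Grundy theorem, the Grundy value of a sum of independent games is the XOR of the component values.
Combined value = 0 XOR 7 = 7.

7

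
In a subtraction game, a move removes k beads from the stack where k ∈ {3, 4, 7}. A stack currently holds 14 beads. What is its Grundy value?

Compute g(0), g(1), … for moves {3, 4, 7}:
k:     0  1  2  3  4  5  6  7  8  9 10 11 12 13 14
g(k):  0  0  0  1  1  1  2  2  2  3  0  0  0  1  1
So g(14) = 1.

1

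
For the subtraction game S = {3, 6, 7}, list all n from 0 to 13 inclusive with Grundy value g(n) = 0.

Grundy values for subtraction set {3, 6, 7}:
k:     0  1  2  3  4  5  6  7  8  9 10 11 12 13
g(k):  0  0  0  1  1  1  2  2  2  3  0  0  0  1
The P-positions (g = 0) in 0..13 are 0, 1, 2, 10, 11, 12.

0, 1, 2, 10, 11, 12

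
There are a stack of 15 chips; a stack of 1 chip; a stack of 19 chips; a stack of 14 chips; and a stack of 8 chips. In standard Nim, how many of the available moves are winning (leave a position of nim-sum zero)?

In binary:
  01111  (15)
  00001  (1)
  10011  (19)
  01110  (14)
  01000  (8)
  -----
  11011  (27)
The overall nim-sum is X = 27. A stack of size p has a winning move iff p XOR X < p (reduce it to p XOR X).
  15: 15 XOR 27 = 20 ≥ 15 — no move.
  1: 1 XOR 27 = 26 ≥ 1 — no move.
  19: 19 XOR 27 = 8 < 19 — winning move (to 8).
  14: 14 XOR 27 = 21 ≥ 14 — no move.
  8: 8 XOR 27 = 19 ≥ 8 — no move.
That gives 1 winning move.

1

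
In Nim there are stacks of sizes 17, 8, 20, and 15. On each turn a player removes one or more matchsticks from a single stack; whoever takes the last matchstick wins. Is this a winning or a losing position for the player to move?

Winning position

In binary:
  10001  (17)
  01000  (8)
  10100  (20)
  01111  (15)
  -----
  00010  (2)
The nim-sum is 2 ≠ 0, so this is an N-position: the player to move can win.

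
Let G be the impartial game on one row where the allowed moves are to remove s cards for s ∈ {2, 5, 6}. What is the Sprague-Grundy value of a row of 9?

Build the Grundy sequence with g(k) = mex{g(k−s) : s ∈ {2, 5, 6}, s ≤ k}:
g(0) = mex{} = 0
g(1) = mex{} = 0
g(2) = mex{0} = 1
g(3) = mex{0} = 1
g(4) = mex{1} = 0
g(5) = mex{0,1} = 2
g(6) = mex{0} = 1
g(7) = mex{0,1,2} = 3
g(8) = mex{1} = 0
g(9) = mex{0,1,3} = 2
So g(9) = 2.

2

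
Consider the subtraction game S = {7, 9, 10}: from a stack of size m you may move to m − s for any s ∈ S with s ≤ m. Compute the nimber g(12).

Compute g(0), g(1), … for moves {7, 9, 10}:
g(0) = mex{} = 0
g(1) = mex{} = 0
g(2) = mex{} = 0
g(3) = mex{} = 0
g(4) = mex{} = 0
g(5) = mex{} = 0
g(6) = mex{} = 0
g(7) = mex{0} = 1
g(8) = mex{0} = 1
g(9) = mex{0} = 1
g(10) = mex{0} = 1
g(11) = mex{0} = 1
g(12) = mex{0} = 1
So g(12) = 1.

1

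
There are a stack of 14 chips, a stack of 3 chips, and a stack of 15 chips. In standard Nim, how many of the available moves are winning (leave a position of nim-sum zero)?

3

Bitwise XOR of the heap sizes:
  1110  (14)
  0011  (3)
  1111  (15)
  ----
  0010  (2)
The overall nim-sum is X = 2. A stack of size p has a winning move iff p XOR X < p (reduce it to p XOR X).
  14: 14 XOR 2 = 12 < 14 — winning move (to 12).
  3: 3 XOR 2 = 1 < 3 — winning move (to 1).
  15: 15 XOR 2 = 13 < 15 — winning move (to 13).
That gives 3 winning moves.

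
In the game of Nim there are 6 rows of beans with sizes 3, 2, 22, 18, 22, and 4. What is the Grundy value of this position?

23

Compute the nim-sum pairwise:
3 XOR 2 = 1
1 XOR 22 = 23
23 XOR 18 = 5
5 XOR 22 = 19
19 XOR 4 = 23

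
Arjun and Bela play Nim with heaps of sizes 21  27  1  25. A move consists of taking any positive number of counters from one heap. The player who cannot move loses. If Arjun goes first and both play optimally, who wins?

Arjun wins

Nim-sum: 21 ⊕ 27 ⊕ 1 ⊕ 25 = 22.
The nim-sum is 22 ≠ 0, so this is an N-position: the player to move can win; Arjun has a winning move.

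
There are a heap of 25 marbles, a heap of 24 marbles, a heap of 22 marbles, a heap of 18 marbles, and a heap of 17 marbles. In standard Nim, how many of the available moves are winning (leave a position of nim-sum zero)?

5

In binary:
  11001  (25)
  11000  (24)
  10110  (22)
  10010  (18)
  10001  (17)
  -----
  10100  (20)
The overall nim-sum is X = 20. A heap of size p has a winning move iff p XOR X < p (reduce it to p XOR X).
  25: 25 XOR 20 = 13 < 25 — winning move (to 13).
  24: 24 XOR 20 = 12 < 24 — winning move (to 12).
  22: 22 XOR 20 = 2 < 22 — winning move (to 2).
  18: 18 XOR 20 = 6 < 18 — winning move (to 6).
  17: 17 XOR 20 = 5 < 17 — winning move (to 5).
That gives 5 winning moves.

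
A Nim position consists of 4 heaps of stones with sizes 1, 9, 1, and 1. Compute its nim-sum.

8

Write each in binary and XOR column by column:
  0001  (1)
  1001  (9)
  0001  (1)
  0001  (1)
  ----
  1000  (8)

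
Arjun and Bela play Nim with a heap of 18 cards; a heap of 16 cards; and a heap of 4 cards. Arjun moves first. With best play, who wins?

Arjun wins

Compute the nim-sum pairwise:
18 ⊕ 16 = 2
2 ⊕ 4 = 6
The nim-sum is 6 ≠ 0, so this is an N-position: the player to move can win; Arjun has a winning move.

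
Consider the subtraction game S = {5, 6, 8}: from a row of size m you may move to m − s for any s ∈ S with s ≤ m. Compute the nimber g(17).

0

Compute g(0), g(1), … for moves {5, 6, 8}:
k:     0  1  2  3  4  5  6  7  8  9 10 11 12 13 14 15 16 17
g(k):  0  0  0  0  0  1  1  1  1  1  2  2  2  0  0  0  0  0
So g(17) = 0.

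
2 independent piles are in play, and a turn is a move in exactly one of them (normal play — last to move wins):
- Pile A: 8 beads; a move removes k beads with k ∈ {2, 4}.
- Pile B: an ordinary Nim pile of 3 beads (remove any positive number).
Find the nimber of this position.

For pile A, compute g(0), g(1), … with moves {2, 4}:
k:     0  1  2  3  4  5  6  7  8
g(k):  0  0  1  1  2  2  0  0  1
So g(8) = 1.
Pile B is a plain Nim pile of size 3, so its Grundy value is 3.
By the Sprague-Grundy theorem, the Grundy value of a sum of independent games is the XOR of the component values.
Combined value = 1 XOR 3 = 2.

2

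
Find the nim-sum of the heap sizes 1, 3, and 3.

1

Nim-sum: 1 XOR 3 XOR 3 = 1.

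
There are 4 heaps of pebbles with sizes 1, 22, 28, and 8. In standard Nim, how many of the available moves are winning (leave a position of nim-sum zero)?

1

Compute the nim-sum pairwise:
1 ⊕ 22 = 23
23 ⊕ 28 = 11
11 ⊕ 8 = 3
The overall nim-sum is X = 3. A heap of size p has a winning move iff p XOR X < p (reduce it to p XOR X).
  1: 1 XOR 3 = 2 ≥ 1 — no move.
  22: 22 XOR 3 = 21 < 22 — winning move (to 21).
  28: 28 XOR 3 = 31 ≥ 28 — no move.
  8: 8 XOR 3 = 11 ≥ 8 — no move.
That gives 1 winning move.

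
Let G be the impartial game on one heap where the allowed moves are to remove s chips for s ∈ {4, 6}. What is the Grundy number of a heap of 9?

Grundy values for subtraction set {4, 6}:
g(0) = mex{} = 0
g(1) = mex{} = 0
g(2) = mex{} = 0
g(3) = mex{} = 0
g(4) = mex{0} = 1
g(5) = mex{0} = 1
g(6) = mex{0} = 1
g(7) = mex{0} = 1
g(8) = mex{0,1} = 2
g(9) = mex{0,1} = 2
So g(9) = 2.

2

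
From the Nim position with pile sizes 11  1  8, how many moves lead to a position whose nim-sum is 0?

Compute the nim-sum pairwise:
11 XOR 1 = 10
10 XOR 8 = 2
The overall nim-sum is X = 2. A pile of size p has a winning move iff p XOR X < p (reduce it to p XOR X).
  11: 11 XOR 2 = 9 < 11 — winning move (to 9).
  1: 1 XOR 2 = 3 ≥ 1 — no move.
  8: 8 XOR 2 = 10 ≥ 8 — no move.
That gives 1 winning move.

1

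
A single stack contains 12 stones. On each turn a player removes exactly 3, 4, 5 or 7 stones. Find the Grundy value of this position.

0

Compute g(0), g(1), … for moves {3, 4, 5, 7}:
k:     0  1  2  3  4  5  6  7  8  9 10 11 12
g(k):  0  0  0  1  1  1  2  2  2  3  0  0  0
So g(12) = 0.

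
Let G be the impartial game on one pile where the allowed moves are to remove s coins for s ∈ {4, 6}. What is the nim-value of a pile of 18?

Grundy values for subtraction set {4, 6}:
k:     0  1  2  3  4  5  6  7  8  9 10 11 12 13 14 15 16 17 18
g(k):  0  0  0  0  1  1  1  1  2  2  0  0  0  0  1  1  1  1  2
So g(18) = 2.

2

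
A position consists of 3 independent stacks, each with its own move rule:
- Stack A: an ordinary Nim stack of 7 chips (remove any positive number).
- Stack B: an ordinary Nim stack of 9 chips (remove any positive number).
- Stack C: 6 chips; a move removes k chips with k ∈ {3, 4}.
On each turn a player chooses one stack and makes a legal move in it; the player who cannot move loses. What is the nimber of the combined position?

Stack A is a plain Nim stack of size 7, so its Grundy value is 7.
Stack B is a plain Nim stack of size 9, so its Grundy value is 9.
Build the Grundy sequence for stack C with g(k) = mex{g(k−s) : s ∈ {3, 4}, s ≤ k}:
g(0) = mex{} = 0
g(1) = mex{} = 0
g(2) = mex{} = 0
g(3) = mex{0} = 1
g(4) = mex{0} = 1
g(5) = mex{0} = 1
g(6) = mex{0,1} = 2
So g(6) = 2.
By the Sprague-Grundy theorem, the Grundy value of a sum of independent games is the XOR of the component values.
Combined value = 7 ⊕ 9 ⊕ 2 = 12.

12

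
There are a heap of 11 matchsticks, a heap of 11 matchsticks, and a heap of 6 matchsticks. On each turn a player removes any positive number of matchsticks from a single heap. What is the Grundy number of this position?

6

Nim-sum: 11 XOR 11 XOR 6 = 6.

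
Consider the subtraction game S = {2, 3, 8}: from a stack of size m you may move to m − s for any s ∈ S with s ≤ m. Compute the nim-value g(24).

Build the Grundy sequence with g(k) = mex{g(k−s) : s ∈ {2, 3, 8}, s ≤ k}:
k:     0  1  2  3  4  5  6  7  8  9 10 11 12 13 14 15 16 17 18 19 20 21 22 23 24
g(k):  0  0  1  1  2  0  0  1  1  2  0  0  1  1  2  0  0  1  1  2  0  0  1  1  2
So g(24) = 2.

2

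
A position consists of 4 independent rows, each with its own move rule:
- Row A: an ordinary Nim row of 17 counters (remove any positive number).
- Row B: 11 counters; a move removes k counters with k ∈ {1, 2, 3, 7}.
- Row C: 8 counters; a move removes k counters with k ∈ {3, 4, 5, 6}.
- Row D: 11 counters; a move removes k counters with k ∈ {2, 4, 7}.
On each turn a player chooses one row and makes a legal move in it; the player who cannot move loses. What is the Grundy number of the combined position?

Row A is a plain Nim row of size 17, so its Grundy value is 17.
Grundy values for row B (subtraction set {1, 2, 3, 7}):
k:     0  1  2  3  4  5  6  7  8  9 10 11
g(k):  0  1  2  3  0  1  2  3  0  1  2  3
So g(11) = 3.
Grundy values for row C (subtraction set {3, 4, 5, 6}):
g(0) = mex{} = 0
g(1) = mex{} = 0
g(2) = mex{} = 0
g(3) = mex{0} = 1
g(4) = mex{0} = 1
g(5) = mex{0} = 1
g(6) = mex{0,1} = 2
g(7) = mex{0,1} = 2
g(8) = mex{0,1} = 2
So g(8) = 2.
Grundy values for row D (subtraction set {2, 4, 7}):
k:     0  1  2  3  4  5  6  7  8  9 10 11
g(k):  0  0  1  1  2  2  0  3  1  0  2  1
So g(11) = 1.
By the Sprague-Grundy theorem, the Grundy value of a sum of independent games is the XOR of the component values.
Combined value = 17 ⊕ 3 ⊕ 2 ⊕ 1 = 17.

17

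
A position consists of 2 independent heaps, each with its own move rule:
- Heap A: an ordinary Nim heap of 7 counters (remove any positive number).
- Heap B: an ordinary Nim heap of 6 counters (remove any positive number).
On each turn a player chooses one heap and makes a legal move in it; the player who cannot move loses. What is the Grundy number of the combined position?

1

Heap A is a plain Nim heap of size 7, so its Grundy value is 7.
Heap B is a plain Nim heap of size 6, so its Grundy value is 6.
By the Sprague-Grundy theorem, the Grundy value of a sum of independent games is the XOR of the component values.
Combined value = 7 XOR 6 = 1.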